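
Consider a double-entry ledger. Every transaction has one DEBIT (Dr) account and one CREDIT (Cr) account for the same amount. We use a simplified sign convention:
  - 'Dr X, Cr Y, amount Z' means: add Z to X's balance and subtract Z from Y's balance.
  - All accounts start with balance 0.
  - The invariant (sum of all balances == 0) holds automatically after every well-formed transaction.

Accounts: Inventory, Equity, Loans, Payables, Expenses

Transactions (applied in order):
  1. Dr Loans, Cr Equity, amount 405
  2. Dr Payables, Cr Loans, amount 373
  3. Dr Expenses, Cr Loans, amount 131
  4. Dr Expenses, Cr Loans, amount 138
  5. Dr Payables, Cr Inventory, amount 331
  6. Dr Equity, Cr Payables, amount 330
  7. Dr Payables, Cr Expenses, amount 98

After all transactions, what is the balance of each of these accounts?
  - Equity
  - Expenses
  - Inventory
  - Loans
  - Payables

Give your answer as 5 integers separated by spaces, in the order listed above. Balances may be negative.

After txn 1 (Dr Loans, Cr Equity, amount 405): Equity=-405 Loans=405
After txn 2 (Dr Payables, Cr Loans, amount 373): Equity=-405 Loans=32 Payables=373
After txn 3 (Dr Expenses, Cr Loans, amount 131): Equity=-405 Expenses=131 Loans=-99 Payables=373
After txn 4 (Dr Expenses, Cr Loans, amount 138): Equity=-405 Expenses=269 Loans=-237 Payables=373
After txn 5 (Dr Payables, Cr Inventory, amount 331): Equity=-405 Expenses=269 Inventory=-331 Loans=-237 Payables=704
After txn 6 (Dr Equity, Cr Payables, amount 330): Equity=-75 Expenses=269 Inventory=-331 Loans=-237 Payables=374
After txn 7 (Dr Payables, Cr Expenses, amount 98): Equity=-75 Expenses=171 Inventory=-331 Loans=-237 Payables=472

Answer: -75 171 -331 -237 472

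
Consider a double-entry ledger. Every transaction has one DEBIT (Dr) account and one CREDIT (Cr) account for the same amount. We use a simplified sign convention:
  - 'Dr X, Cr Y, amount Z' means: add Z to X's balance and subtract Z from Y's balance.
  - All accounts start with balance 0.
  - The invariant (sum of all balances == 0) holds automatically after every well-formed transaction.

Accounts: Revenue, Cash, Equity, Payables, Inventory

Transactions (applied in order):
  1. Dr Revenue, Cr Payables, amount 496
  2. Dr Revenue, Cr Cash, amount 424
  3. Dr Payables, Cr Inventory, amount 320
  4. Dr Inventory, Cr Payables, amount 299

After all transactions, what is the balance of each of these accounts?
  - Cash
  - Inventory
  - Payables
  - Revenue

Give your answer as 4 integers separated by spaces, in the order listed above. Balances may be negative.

Answer: -424 -21 -475 920

Derivation:
After txn 1 (Dr Revenue, Cr Payables, amount 496): Payables=-496 Revenue=496
After txn 2 (Dr Revenue, Cr Cash, amount 424): Cash=-424 Payables=-496 Revenue=920
After txn 3 (Dr Payables, Cr Inventory, amount 320): Cash=-424 Inventory=-320 Payables=-176 Revenue=920
After txn 4 (Dr Inventory, Cr Payables, amount 299): Cash=-424 Inventory=-21 Payables=-475 Revenue=920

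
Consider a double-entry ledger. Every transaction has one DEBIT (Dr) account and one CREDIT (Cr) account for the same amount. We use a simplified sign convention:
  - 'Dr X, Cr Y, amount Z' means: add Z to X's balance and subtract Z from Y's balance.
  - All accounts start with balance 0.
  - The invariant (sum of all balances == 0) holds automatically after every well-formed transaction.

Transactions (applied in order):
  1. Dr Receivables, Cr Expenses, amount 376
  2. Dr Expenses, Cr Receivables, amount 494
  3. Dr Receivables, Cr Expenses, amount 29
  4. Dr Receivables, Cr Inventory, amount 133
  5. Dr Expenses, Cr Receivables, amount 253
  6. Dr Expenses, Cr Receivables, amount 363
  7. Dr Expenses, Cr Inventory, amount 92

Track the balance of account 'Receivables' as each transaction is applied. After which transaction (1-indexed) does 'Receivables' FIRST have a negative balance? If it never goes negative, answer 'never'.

Answer: 2

Derivation:
After txn 1: Receivables=376
After txn 2: Receivables=-118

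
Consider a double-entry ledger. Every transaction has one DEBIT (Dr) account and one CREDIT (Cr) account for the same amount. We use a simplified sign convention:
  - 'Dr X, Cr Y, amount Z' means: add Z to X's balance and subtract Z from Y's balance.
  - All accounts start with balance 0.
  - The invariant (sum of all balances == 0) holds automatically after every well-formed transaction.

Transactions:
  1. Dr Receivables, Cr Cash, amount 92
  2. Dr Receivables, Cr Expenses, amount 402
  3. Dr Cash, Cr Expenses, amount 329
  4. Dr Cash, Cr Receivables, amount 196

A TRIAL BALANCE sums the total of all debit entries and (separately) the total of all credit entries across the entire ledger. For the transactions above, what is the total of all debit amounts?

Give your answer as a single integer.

Answer: 1019

Derivation:
Txn 1: debit+=92
Txn 2: debit+=402
Txn 3: debit+=329
Txn 4: debit+=196
Total debits = 1019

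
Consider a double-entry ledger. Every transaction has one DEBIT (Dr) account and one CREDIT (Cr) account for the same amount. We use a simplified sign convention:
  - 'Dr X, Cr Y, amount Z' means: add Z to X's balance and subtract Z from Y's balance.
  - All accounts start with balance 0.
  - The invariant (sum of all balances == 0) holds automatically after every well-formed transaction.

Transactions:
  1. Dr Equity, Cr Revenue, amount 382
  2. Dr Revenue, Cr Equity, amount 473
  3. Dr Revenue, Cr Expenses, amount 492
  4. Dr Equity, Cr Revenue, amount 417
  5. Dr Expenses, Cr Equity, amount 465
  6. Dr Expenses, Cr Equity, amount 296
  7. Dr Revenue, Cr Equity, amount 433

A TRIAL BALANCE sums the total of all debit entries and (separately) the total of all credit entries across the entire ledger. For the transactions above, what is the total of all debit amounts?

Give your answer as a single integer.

Answer: 2958

Derivation:
Txn 1: debit+=382
Txn 2: debit+=473
Txn 3: debit+=492
Txn 4: debit+=417
Txn 5: debit+=465
Txn 6: debit+=296
Txn 7: debit+=433
Total debits = 2958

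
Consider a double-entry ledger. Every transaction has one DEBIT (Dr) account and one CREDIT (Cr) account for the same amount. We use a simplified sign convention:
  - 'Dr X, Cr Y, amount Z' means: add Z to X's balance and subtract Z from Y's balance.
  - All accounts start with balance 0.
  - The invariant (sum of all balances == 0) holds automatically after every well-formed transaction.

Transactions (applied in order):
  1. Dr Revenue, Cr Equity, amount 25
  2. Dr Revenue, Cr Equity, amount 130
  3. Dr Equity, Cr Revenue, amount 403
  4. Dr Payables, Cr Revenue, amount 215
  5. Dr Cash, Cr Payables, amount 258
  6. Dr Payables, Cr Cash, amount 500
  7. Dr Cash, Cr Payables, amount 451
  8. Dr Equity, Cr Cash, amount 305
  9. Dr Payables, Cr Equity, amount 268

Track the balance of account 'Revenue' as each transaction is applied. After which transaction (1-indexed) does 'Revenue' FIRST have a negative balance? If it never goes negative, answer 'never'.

Answer: 3

Derivation:
After txn 1: Revenue=25
After txn 2: Revenue=155
After txn 3: Revenue=-248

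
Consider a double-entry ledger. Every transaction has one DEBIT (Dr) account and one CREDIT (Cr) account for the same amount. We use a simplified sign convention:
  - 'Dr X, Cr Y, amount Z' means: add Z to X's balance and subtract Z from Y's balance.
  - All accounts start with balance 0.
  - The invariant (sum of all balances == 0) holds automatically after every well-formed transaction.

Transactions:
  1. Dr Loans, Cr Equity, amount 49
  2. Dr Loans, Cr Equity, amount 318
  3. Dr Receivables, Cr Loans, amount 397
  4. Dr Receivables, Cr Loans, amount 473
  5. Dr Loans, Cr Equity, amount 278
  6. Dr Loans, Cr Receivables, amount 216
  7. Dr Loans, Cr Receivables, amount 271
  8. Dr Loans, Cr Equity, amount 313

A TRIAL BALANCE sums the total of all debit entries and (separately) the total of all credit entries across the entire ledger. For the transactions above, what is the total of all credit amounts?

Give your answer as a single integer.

Answer: 2315

Derivation:
Txn 1: credit+=49
Txn 2: credit+=318
Txn 3: credit+=397
Txn 4: credit+=473
Txn 5: credit+=278
Txn 6: credit+=216
Txn 7: credit+=271
Txn 8: credit+=313
Total credits = 2315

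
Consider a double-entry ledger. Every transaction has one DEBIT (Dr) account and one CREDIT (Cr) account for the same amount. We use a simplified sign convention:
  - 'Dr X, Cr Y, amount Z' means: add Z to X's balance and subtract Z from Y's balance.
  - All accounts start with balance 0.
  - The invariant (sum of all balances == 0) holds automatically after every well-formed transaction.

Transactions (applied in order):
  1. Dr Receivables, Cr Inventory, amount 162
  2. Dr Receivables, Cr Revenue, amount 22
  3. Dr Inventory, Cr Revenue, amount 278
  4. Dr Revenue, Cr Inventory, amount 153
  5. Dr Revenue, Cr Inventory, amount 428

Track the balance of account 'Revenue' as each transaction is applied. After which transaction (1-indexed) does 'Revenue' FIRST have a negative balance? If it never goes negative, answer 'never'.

After txn 1: Revenue=0
After txn 2: Revenue=-22

Answer: 2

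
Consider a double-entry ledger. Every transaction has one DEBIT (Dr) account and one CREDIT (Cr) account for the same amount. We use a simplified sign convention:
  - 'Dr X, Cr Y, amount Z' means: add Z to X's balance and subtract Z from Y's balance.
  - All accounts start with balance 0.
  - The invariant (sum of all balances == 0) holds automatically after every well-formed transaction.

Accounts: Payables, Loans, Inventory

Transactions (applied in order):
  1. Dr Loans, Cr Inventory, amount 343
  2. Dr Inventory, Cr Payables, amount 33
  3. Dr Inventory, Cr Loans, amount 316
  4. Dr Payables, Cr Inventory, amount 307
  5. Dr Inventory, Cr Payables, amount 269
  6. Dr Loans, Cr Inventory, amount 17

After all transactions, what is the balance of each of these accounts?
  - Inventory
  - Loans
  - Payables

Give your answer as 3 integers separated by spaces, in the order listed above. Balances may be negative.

After txn 1 (Dr Loans, Cr Inventory, amount 343): Inventory=-343 Loans=343
After txn 2 (Dr Inventory, Cr Payables, amount 33): Inventory=-310 Loans=343 Payables=-33
After txn 3 (Dr Inventory, Cr Loans, amount 316): Inventory=6 Loans=27 Payables=-33
After txn 4 (Dr Payables, Cr Inventory, amount 307): Inventory=-301 Loans=27 Payables=274
After txn 5 (Dr Inventory, Cr Payables, amount 269): Inventory=-32 Loans=27 Payables=5
After txn 6 (Dr Loans, Cr Inventory, amount 17): Inventory=-49 Loans=44 Payables=5

Answer: -49 44 5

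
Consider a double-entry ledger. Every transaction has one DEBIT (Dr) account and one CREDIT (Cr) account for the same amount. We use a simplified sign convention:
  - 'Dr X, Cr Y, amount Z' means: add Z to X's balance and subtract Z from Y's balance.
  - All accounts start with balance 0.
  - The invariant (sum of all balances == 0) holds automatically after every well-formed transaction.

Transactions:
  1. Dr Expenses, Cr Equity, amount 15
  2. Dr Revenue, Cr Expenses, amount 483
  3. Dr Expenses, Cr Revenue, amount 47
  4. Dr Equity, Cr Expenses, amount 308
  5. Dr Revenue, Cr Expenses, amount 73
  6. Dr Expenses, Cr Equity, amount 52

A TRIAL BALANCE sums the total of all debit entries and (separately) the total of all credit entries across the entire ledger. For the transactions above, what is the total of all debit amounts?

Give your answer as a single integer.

Txn 1: debit+=15
Txn 2: debit+=483
Txn 3: debit+=47
Txn 4: debit+=308
Txn 5: debit+=73
Txn 6: debit+=52
Total debits = 978

Answer: 978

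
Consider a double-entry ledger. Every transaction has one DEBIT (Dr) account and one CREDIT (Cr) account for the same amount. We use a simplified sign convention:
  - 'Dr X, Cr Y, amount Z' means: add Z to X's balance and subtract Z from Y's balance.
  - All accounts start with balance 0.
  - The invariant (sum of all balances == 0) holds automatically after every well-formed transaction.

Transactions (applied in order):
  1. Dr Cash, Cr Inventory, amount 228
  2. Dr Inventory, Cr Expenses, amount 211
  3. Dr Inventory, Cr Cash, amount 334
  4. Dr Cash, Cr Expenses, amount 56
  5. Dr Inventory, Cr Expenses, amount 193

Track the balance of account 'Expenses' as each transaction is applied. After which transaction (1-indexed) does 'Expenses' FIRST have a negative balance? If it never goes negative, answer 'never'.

After txn 1: Expenses=0
After txn 2: Expenses=-211

Answer: 2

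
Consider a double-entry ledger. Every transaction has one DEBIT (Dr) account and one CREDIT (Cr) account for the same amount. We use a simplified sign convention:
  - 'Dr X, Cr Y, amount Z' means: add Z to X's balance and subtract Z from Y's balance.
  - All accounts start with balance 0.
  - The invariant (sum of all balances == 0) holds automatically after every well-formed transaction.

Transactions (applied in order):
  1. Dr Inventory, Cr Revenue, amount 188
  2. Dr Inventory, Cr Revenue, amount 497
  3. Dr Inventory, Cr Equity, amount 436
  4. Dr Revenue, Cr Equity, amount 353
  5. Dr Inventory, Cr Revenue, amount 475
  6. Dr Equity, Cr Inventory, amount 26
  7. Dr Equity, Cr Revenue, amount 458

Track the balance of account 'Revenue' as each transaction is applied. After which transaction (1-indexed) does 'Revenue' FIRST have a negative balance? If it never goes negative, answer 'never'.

After txn 1: Revenue=-188

Answer: 1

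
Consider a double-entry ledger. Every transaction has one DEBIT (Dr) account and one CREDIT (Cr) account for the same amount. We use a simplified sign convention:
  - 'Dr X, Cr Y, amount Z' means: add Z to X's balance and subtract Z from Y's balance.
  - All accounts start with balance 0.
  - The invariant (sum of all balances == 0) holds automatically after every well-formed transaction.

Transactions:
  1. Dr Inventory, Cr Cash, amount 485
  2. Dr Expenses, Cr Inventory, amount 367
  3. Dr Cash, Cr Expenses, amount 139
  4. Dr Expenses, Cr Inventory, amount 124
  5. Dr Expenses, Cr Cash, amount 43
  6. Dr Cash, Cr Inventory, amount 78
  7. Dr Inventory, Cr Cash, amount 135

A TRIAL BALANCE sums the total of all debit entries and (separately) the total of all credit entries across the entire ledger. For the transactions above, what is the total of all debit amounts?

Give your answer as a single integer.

Answer: 1371

Derivation:
Txn 1: debit+=485
Txn 2: debit+=367
Txn 3: debit+=139
Txn 4: debit+=124
Txn 5: debit+=43
Txn 6: debit+=78
Txn 7: debit+=135
Total debits = 1371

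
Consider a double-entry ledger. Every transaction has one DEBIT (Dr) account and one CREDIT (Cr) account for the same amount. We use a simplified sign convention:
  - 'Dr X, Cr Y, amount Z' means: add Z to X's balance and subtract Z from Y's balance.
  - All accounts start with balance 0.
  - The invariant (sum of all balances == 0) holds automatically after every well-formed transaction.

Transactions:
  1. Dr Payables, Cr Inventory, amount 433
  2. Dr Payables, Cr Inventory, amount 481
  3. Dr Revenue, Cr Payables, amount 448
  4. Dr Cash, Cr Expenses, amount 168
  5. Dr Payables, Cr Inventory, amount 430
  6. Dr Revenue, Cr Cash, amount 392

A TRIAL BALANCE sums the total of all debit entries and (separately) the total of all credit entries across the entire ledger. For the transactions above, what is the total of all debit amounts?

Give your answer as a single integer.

Txn 1: debit+=433
Txn 2: debit+=481
Txn 3: debit+=448
Txn 4: debit+=168
Txn 5: debit+=430
Txn 6: debit+=392
Total debits = 2352

Answer: 2352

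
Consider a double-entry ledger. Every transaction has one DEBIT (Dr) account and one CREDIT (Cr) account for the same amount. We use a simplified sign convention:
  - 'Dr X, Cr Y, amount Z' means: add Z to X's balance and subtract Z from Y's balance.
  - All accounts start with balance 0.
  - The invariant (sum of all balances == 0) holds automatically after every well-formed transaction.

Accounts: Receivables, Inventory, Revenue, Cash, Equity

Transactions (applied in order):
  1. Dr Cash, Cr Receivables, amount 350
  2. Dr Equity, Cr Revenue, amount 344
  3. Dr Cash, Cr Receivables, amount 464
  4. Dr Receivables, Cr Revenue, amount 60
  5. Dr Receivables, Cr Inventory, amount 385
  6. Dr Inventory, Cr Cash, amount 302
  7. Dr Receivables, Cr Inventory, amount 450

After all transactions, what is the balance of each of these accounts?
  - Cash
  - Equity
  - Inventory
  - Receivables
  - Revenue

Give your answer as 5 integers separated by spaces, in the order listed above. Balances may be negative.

After txn 1 (Dr Cash, Cr Receivables, amount 350): Cash=350 Receivables=-350
After txn 2 (Dr Equity, Cr Revenue, amount 344): Cash=350 Equity=344 Receivables=-350 Revenue=-344
After txn 3 (Dr Cash, Cr Receivables, amount 464): Cash=814 Equity=344 Receivables=-814 Revenue=-344
After txn 4 (Dr Receivables, Cr Revenue, amount 60): Cash=814 Equity=344 Receivables=-754 Revenue=-404
After txn 5 (Dr Receivables, Cr Inventory, amount 385): Cash=814 Equity=344 Inventory=-385 Receivables=-369 Revenue=-404
After txn 6 (Dr Inventory, Cr Cash, amount 302): Cash=512 Equity=344 Inventory=-83 Receivables=-369 Revenue=-404
After txn 7 (Dr Receivables, Cr Inventory, amount 450): Cash=512 Equity=344 Inventory=-533 Receivables=81 Revenue=-404

Answer: 512 344 -533 81 -404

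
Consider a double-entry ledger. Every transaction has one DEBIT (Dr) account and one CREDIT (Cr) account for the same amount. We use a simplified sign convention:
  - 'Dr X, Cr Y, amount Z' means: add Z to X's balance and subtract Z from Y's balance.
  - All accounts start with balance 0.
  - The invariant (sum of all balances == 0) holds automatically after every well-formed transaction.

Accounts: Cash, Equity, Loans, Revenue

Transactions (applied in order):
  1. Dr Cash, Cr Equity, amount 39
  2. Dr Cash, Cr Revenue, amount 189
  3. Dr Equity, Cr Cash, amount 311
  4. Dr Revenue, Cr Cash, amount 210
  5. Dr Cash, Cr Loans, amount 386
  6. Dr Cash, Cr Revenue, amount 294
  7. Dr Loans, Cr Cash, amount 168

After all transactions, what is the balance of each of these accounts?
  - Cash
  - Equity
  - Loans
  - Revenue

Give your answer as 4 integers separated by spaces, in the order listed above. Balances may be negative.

Answer: 219 272 -218 -273

Derivation:
After txn 1 (Dr Cash, Cr Equity, amount 39): Cash=39 Equity=-39
After txn 2 (Dr Cash, Cr Revenue, amount 189): Cash=228 Equity=-39 Revenue=-189
After txn 3 (Dr Equity, Cr Cash, amount 311): Cash=-83 Equity=272 Revenue=-189
After txn 4 (Dr Revenue, Cr Cash, amount 210): Cash=-293 Equity=272 Revenue=21
After txn 5 (Dr Cash, Cr Loans, amount 386): Cash=93 Equity=272 Loans=-386 Revenue=21
After txn 6 (Dr Cash, Cr Revenue, amount 294): Cash=387 Equity=272 Loans=-386 Revenue=-273
After txn 7 (Dr Loans, Cr Cash, amount 168): Cash=219 Equity=272 Loans=-218 Revenue=-273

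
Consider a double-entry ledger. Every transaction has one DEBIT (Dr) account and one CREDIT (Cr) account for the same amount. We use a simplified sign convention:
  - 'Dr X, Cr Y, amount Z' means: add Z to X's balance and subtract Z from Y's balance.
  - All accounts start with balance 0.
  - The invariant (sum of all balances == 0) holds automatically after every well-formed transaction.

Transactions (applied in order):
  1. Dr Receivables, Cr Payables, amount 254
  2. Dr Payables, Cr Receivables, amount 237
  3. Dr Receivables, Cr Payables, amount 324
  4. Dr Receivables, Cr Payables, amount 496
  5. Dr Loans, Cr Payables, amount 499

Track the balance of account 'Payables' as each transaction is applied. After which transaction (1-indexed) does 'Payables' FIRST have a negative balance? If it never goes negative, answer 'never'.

Answer: 1

Derivation:
After txn 1: Payables=-254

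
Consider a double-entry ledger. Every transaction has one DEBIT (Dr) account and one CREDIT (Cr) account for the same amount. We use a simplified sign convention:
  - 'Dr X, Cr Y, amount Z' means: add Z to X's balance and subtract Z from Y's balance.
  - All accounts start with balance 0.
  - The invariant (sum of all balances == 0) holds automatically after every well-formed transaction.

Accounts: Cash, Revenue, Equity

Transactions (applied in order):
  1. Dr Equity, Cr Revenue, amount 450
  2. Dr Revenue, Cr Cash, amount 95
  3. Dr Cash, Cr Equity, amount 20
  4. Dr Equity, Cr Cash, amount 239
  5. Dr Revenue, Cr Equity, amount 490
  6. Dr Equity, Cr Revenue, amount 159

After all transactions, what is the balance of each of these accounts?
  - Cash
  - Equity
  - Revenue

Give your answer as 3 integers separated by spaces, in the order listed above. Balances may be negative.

After txn 1 (Dr Equity, Cr Revenue, amount 450): Equity=450 Revenue=-450
After txn 2 (Dr Revenue, Cr Cash, amount 95): Cash=-95 Equity=450 Revenue=-355
After txn 3 (Dr Cash, Cr Equity, amount 20): Cash=-75 Equity=430 Revenue=-355
After txn 4 (Dr Equity, Cr Cash, amount 239): Cash=-314 Equity=669 Revenue=-355
After txn 5 (Dr Revenue, Cr Equity, amount 490): Cash=-314 Equity=179 Revenue=135
After txn 6 (Dr Equity, Cr Revenue, amount 159): Cash=-314 Equity=338 Revenue=-24

Answer: -314 338 -24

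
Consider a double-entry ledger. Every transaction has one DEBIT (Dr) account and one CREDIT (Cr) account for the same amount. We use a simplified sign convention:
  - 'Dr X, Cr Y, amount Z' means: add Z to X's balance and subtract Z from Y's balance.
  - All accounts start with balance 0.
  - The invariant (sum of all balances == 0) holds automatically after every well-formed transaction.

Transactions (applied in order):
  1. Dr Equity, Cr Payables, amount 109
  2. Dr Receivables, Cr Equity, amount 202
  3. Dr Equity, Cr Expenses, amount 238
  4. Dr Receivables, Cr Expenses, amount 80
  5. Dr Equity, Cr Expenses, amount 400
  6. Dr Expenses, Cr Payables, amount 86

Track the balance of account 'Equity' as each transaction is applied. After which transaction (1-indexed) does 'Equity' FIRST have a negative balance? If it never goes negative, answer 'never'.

Answer: 2

Derivation:
After txn 1: Equity=109
After txn 2: Equity=-93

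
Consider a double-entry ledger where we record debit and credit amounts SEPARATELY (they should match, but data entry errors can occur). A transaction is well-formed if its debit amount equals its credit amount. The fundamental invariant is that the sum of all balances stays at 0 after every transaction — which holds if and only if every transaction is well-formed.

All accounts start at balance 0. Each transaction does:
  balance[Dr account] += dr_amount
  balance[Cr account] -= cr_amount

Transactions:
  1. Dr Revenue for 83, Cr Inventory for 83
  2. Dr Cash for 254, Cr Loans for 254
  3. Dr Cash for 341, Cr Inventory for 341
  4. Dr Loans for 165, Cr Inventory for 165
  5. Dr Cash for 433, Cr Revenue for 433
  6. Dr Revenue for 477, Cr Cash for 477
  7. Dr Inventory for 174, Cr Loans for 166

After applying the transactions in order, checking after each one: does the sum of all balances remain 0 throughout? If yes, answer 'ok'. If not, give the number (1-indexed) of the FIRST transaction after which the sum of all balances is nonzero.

After txn 1: dr=83 cr=83 sum_balances=0
After txn 2: dr=254 cr=254 sum_balances=0
After txn 3: dr=341 cr=341 sum_balances=0
After txn 4: dr=165 cr=165 sum_balances=0
After txn 5: dr=433 cr=433 sum_balances=0
After txn 6: dr=477 cr=477 sum_balances=0
After txn 7: dr=174 cr=166 sum_balances=8

Answer: 7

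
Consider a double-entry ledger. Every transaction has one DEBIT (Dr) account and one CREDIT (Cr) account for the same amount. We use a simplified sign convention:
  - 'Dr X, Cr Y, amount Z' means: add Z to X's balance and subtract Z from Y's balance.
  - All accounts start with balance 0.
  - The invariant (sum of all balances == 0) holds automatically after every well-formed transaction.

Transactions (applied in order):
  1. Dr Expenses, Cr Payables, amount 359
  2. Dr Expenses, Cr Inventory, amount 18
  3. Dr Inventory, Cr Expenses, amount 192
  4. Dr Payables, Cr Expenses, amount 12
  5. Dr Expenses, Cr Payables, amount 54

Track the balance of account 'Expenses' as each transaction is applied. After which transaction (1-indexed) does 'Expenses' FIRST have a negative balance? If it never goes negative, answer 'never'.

Answer: never

Derivation:
After txn 1: Expenses=359
After txn 2: Expenses=377
After txn 3: Expenses=185
After txn 4: Expenses=173
After txn 5: Expenses=227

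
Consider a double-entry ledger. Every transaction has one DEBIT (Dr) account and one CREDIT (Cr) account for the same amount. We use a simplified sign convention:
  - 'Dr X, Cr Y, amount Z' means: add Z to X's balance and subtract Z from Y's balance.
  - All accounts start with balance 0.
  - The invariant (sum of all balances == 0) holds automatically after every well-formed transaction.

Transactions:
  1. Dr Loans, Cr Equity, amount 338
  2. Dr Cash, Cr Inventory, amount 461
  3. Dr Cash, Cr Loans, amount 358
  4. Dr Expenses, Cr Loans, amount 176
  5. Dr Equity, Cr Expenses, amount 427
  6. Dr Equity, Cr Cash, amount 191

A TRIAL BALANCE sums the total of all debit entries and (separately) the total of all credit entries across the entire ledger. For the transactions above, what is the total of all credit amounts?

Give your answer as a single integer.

Txn 1: credit+=338
Txn 2: credit+=461
Txn 3: credit+=358
Txn 4: credit+=176
Txn 5: credit+=427
Txn 6: credit+=191
Total credits = 1951

Answer: 1951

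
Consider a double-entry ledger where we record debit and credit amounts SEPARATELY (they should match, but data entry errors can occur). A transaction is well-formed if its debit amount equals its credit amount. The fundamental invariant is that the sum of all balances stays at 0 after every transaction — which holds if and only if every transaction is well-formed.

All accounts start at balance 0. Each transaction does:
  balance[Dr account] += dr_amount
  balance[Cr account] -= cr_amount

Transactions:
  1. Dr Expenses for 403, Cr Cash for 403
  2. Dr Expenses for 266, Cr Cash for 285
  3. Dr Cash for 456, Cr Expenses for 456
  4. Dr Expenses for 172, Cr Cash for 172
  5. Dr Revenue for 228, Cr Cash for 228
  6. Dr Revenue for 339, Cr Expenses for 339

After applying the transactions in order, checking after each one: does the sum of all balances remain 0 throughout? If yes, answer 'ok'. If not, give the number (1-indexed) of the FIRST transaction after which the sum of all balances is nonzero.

Answer: 2

Derivation:
After txn 1: dr=403 cr=403 sum_balances=0
After txn 2: dr=266 cr=285 sum_balances=-19
After txn 3: dr=456 cr=456 sum_balances=-19
After txn 4: dr=172 cr=172 sum_balances=-19
After txn 5: dr=228 cr=228 sum_balances=-19
After txn 6: dr=339 cr=339 sum_balances=-19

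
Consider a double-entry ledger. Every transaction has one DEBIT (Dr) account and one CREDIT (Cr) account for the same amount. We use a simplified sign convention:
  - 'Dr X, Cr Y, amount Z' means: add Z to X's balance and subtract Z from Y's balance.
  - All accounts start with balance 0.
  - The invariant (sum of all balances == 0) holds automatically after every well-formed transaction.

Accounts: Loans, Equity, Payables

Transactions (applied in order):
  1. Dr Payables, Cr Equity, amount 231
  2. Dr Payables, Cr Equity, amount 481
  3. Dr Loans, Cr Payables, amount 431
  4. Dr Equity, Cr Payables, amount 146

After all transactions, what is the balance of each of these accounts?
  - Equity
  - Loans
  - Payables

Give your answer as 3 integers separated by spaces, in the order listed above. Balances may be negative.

After txn 1 (Dr Payables, Cr Equity, amount 231): Equity=-231 Payables=231
After txn 2 (Dr Payables, Cr Equity, amount 481): Equity=-712 Payables=712
After txn 3 (Dr Loans, Cr Payables, amount 431): Equity=-712 Loans=431 Payables=281
After txn 4 (Dr Equity, Cr Payables, amount 146): Equity=-566 Loans=431 Payables=135

Answer: -566 431 135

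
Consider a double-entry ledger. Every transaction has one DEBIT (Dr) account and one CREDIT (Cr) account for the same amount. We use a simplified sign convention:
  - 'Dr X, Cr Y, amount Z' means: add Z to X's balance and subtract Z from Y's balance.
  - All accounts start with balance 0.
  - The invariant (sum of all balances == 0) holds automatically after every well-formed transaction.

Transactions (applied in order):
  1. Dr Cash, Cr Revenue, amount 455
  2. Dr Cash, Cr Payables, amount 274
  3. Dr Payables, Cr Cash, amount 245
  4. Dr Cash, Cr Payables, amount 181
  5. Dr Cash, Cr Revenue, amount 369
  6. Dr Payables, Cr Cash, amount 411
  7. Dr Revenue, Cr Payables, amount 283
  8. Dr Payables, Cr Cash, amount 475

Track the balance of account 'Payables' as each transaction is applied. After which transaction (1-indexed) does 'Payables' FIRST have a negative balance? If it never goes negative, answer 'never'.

After txn 1: Payables=0
After txn 2: Payables=-274

Answer: 2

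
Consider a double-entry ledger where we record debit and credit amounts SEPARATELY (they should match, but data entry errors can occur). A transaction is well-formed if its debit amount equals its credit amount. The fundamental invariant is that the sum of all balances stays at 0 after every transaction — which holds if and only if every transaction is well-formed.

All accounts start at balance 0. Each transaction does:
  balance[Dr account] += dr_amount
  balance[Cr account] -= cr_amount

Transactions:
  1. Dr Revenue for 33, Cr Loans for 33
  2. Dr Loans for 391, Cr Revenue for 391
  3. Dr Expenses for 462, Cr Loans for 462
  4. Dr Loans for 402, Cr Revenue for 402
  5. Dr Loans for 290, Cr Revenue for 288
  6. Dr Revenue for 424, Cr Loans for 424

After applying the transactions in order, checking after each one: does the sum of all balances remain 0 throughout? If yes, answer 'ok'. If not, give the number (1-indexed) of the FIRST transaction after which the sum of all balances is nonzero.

Answer: 5

Derivation:
After txn 1: dr=33 cr=33 sum_balances=0
After txn 2: dr=391 cr=391 sum_balances=0
After txn 3: dr=462 cr=462 sum_balances=0
After txn 4: dr=402 cr=402 sum_balances=0
After txn 5: dr=290 cr=288 sum_balances=2
After txn 6: dr=424 cr=424 sum_balances=2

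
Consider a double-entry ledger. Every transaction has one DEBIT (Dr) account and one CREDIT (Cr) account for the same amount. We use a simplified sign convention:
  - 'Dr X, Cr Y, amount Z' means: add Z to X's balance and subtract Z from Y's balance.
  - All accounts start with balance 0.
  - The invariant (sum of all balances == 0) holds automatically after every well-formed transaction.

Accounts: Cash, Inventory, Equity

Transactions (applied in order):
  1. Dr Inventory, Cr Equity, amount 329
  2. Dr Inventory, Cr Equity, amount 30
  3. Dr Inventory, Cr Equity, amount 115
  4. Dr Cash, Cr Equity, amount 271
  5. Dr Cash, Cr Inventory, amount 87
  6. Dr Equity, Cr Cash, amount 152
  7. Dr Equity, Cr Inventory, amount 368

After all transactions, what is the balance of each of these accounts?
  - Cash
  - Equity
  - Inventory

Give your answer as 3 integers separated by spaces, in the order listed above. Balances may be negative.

Answer: 206 -225 19

Derivation:
After txn 1 (Dr Inventory, Cr Equity, amount 329): Equity=-329 Inventory=329
After txn 2 (Dr Inventory, Cr Equity, amount 30): Equity=-359 Inventory=359
After txn 3 (Dr Inventory, Cr Equity, amount 115): Equity=-474 Inventory=474
After txn 4 (Dr Cash, Cr Equity, amount 271): Cash=271 Equity=-745 Inventory=474
After txn 5 (Dr Cash, Cr Inventory, amount 87): Cash=358 Equity=-745 Inventory=387
After txn 6 (Dr Equity, Cr Cash, amount 152): Cash=206 Equity=-593 Inventory=387
After txn 7 (Dr Equity, Cr Inventory, amount 368): Cash=206 Equity=-225 Inventory=19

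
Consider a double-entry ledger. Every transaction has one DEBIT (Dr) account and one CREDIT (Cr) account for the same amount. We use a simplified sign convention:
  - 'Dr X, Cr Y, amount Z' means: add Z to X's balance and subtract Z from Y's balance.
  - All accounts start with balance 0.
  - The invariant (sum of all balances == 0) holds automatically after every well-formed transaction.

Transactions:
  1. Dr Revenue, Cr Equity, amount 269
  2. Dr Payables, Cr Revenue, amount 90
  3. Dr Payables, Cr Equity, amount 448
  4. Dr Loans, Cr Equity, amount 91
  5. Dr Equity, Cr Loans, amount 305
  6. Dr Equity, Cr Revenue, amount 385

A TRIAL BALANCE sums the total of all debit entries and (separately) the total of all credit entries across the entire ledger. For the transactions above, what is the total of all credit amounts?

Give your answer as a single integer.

Txn 1: credit+=269
Txn 2: credit+=90
Txn 3: credit+=448
Txn 4: credit+=91
Txn 5: credit+=305
Txn 6: credit+=385
Total credits = 1588

Answer: 1588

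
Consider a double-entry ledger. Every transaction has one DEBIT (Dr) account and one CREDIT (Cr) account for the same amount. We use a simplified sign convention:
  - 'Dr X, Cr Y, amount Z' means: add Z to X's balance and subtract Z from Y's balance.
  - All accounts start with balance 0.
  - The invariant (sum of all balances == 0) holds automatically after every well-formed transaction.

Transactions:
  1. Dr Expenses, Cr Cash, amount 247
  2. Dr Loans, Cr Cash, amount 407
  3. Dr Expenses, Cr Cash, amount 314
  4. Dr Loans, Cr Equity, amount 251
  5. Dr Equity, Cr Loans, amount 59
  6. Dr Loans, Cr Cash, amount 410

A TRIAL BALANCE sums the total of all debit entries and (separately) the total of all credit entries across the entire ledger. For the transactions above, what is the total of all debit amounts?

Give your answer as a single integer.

Txn 1: debit+=247
Txn 2: debit+=407
Txn 3: debit+=314
Txn 4: debit+=251
Txn 5: debit+=59
Txn 6: debit+=410
Total debits = 1688

Answer: 1688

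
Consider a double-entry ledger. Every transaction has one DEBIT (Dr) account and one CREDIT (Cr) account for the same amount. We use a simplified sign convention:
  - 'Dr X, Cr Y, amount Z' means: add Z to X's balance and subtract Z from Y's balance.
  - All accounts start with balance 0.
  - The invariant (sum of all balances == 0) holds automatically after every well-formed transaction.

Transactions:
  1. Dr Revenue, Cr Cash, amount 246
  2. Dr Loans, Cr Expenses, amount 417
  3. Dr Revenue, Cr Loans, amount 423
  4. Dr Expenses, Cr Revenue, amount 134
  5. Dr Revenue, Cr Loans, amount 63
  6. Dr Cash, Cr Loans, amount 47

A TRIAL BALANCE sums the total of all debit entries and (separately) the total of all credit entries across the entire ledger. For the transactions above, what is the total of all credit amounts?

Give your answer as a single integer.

Answer: 1330

Derivation:
Txn 1: credit+=246
Txn 2: credit+=417
Txn 3: credit+=423
Txn 4: credit+=134
Txn 5: credit+=63
Txn 6: credit+=47
Total credits = 1330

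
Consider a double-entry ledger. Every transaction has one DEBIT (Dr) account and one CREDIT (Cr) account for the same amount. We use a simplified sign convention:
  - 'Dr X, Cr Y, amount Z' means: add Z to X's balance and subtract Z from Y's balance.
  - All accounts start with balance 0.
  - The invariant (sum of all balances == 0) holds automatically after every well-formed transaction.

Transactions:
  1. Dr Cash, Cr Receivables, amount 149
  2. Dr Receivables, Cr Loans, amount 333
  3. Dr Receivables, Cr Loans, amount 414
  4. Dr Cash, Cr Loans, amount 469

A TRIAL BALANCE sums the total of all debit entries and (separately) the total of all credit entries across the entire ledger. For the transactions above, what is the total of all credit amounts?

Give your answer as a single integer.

Txn 1: credit+=149
Txn 2: credit+=333
Txn 3: credit+=414
Txn 4: credit+=469
Total credits = 1365

Answer: 1365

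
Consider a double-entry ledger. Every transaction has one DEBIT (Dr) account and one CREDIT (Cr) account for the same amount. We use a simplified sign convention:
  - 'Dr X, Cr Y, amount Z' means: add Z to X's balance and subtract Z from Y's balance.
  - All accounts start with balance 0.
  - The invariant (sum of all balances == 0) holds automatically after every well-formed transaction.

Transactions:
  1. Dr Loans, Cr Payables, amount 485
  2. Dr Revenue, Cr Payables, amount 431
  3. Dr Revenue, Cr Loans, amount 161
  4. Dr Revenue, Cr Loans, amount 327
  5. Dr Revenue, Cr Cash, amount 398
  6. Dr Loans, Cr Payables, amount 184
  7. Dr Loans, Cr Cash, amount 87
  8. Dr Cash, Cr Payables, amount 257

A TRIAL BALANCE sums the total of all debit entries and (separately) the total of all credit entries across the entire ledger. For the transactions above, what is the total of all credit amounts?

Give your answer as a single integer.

Answer: 2330

Derivation:
Txn 1: credit+=485
Txn 2: credit+=431
Txn 3: credit+=161
Txn 4: credit+=327
Txn 5: credit+=398
Txn 6: credit+=184
Txn 7: credit+=87
Txn 8: credit+=257
Total credits = 2330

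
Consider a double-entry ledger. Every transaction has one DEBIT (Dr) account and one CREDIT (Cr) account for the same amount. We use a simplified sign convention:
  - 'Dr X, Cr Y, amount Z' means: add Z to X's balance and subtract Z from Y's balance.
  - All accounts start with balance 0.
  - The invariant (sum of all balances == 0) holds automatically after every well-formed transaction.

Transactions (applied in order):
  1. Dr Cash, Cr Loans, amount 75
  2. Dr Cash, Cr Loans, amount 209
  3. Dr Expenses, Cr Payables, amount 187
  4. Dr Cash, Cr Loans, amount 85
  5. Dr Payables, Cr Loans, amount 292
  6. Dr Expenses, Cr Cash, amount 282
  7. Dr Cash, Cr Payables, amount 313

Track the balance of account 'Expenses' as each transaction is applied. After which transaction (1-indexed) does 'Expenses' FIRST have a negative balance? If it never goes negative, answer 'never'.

After txn 1: Expenses=0
After txn 2: Expenses=0
After txn 3: Expenses=187
After txn 4: Expenses=187
After txn 5: Expenses=187
After txn 6: Expenses=469
After txn 7: Expenses=469

Answer: never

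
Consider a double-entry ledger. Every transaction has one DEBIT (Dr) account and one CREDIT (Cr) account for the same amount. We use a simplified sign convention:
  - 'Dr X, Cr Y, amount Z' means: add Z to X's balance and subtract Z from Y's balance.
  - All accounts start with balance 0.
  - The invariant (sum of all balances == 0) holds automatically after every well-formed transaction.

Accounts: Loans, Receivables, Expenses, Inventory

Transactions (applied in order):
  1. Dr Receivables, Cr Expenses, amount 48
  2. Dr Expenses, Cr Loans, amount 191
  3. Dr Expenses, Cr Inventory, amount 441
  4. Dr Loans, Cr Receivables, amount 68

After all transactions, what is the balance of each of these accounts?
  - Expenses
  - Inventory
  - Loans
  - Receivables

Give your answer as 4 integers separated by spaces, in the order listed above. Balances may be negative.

After txn 1 (Dr Receivables, Cr Expenses, amount 48): Expenses=-48 Receivables=48
After txn 2 (Dr Expenses, Cr Loans, amount 191): Expenses=143 Loans=-191 Receivables=48
After txn 3 (Dr Expenses, Cr Inventory, amount 441): Expenses=584 Inventory=-441 Loans=-191 Receivables=48
After txn 4 (Dr Loans, Cr Receivables, amount 68): Expenses=584 Inventory=-441 Loans=-123 Receivables=-20

Answer: 584 -441 -123 -20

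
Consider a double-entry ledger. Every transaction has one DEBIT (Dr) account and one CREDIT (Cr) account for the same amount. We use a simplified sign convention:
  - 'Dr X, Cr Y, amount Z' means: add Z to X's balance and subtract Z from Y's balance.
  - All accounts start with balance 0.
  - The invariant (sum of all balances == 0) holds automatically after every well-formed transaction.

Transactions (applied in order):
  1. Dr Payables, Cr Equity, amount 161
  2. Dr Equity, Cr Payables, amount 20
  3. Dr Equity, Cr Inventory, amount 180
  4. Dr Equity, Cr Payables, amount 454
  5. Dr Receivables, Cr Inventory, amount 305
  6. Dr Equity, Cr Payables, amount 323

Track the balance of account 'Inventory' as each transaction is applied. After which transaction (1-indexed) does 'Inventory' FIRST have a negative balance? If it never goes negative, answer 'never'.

After txn 1: Inventory=0
After txn 2: Inventory=0
After txn 3: Inventory=-180

Answer: 3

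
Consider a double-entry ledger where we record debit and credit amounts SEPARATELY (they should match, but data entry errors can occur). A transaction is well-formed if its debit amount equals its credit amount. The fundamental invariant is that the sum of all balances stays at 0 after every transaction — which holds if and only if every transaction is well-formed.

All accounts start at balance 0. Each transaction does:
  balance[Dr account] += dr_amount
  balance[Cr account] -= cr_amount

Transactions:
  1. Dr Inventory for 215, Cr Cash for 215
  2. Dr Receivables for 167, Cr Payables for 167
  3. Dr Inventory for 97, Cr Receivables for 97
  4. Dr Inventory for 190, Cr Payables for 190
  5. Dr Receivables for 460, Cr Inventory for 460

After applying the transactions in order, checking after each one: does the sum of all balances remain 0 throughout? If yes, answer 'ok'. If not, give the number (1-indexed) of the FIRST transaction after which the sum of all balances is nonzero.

Answer: ok

Derivation:
After txn 1: dr=215 cr=215 sum_balances=0
After txn 2: dr=167 cr=167 sum_balances=0
After txn 3: dr=97 cr=97 sum_balances=0
After txn 4: dr=190 cr=190 sum_balances=0
After txn 5: dr=460 cr=460 sum_balances=0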